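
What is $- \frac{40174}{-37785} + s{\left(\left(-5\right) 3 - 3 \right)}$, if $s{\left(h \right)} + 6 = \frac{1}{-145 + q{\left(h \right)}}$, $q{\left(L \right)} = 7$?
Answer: $- \frac{2864417}{579370} \approx -4.944$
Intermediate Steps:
$s{\left(h \right)} = - \frac{829}{138}$ ($s{\left(h \right)} = -6 + \frac{1}{-145 + 7} = -6 + \frac{1}{-138} = -6 - \frac{1}{138} = - \frac{829}{138}$)
$- \frac{40174}{-37785} + s{\left(\left(-5\right) 3 - 3 \right)} = - \frac{40174}{-37785} - \frac{829}{138} = \left(-40174\right) \left(- \frac{1}{37785}\right) - \frac{829}{138} = \frac{40174}{37785} - \frac{829}{138} = - \frac{2864417}{579370}$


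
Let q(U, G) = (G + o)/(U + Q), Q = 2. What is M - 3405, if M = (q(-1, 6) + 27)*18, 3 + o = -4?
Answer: -2937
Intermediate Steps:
o = -7 (o = -3 - 4 = -7)
q(U, G) = (-7 + G)/(2 + U) (q(U, G) = (G - 7)/(U + 2) = (-7 + G)/(2 + U))
M = 468 (M = ((-7 + 6)/(2 - 1) + 27)*18 = (-1/1 + 27)*18 = (1*(-1) + 27)*18 = (-1 + 27)*18 = 26*18 = 468)
M - 3405 = 468 - 3405 = -2937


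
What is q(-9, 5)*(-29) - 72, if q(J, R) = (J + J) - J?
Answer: 189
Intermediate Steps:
q(J, R) = J (q(J, R) = 2*J - J = J)
q(-9, 5)*(-29) - 72 = -9*(-29) - 72 = 261 - 72 = 189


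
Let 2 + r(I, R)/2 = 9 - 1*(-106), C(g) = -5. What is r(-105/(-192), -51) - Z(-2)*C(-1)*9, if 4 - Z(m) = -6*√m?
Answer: 406 + 270*I*√2 ≈ 406.0 + 381.84*I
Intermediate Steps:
Z(m) = 4 + 6*√m (Z(m) = 4 - (-6)*√m = 4 + 6*√m)
r(I, R) = 226 (r(I, R) = -4 + 2*(9 - 1*(-106)) = -4 + 2*(9 + 106) = -4 + 2*115 = -4 + 230 = 226)
r(-105/(-192), -51) - Z(-2)*C(-1)*9 = 226 - (4 + 6*√(-2))*(-5)*9 = 226 - (4 + 6*(I*√2))*(-5)*9 = 226 - (4 + 6*I*√2)*(-5)*9 = 226 - (-20 - 30*I*√2)*9 = 226 - (-180 - 270*I*√2) = 226 + (180 + 270*I*√2) = 406 + 270*I*√2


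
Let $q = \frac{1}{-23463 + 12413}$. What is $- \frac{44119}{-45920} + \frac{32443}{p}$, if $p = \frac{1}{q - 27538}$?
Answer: $- \frac{45333323611921161}{50741600} \approx -8.9342 \cdot 10^{8}$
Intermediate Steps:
$q = - \frac{1}{11050}$ ($q = \frac{1}{-11050} = - \frac{1}{11050} \approx -9.0498 \cdot 10^{-5}$)
$p = - \frac{11050}{304294901}$ ($p = \frac{1}{- \frac{1}{11050} - 27538} = \frac{1}{- \frac{304294901}{11050}} = - \frac{11050}{304294901} \approx -3.6313 \cdot 10^{-5}$)
$- \frac{44119}{-45920} + \frac{32443}{p} = - \frac{44119}{-45920} + \frac{32443}{- \frac{11050}{304294901}} = \left(-44119\right) \left(- \frac{1}{45920}\right) + 32443 \left(- \frac{304294901}{11050}\right) = \frac{44119}{45920} - \frac{9872239473143}{11050} = - \frac{45333323611921161}{50741600}$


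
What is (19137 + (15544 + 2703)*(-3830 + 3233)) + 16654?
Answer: -10857668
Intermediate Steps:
(19137 + (15544 + 2703)*(-3830 + 3233)) + 16654 = (19137 + 18247*(-597)) + 16654 = (19137 - 10893459) + 16654 = -10874322 + 16654 = -10857668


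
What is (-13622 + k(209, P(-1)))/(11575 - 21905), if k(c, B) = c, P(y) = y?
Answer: 13413/10330 ≈ 1.2985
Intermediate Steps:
(-13622 + k(209, P(-1)))/(11575 - 21905) = (-13622 + 209)/(11575 - 21905) = -13413/(-10330) = -13413*(-1/10330) = 13413/10330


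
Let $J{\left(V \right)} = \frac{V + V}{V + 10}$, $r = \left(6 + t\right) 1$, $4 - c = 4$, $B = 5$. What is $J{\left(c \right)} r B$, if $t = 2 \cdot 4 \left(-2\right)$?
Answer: $0$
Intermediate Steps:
$t = -16$ ($t = 8 \left(-2\right) = -16$)
$c = 0$ ($c = 4 - 4 = 0$)
$r = -10$ ($r = \left(6 - 16\right) 1 = \left(-10\right) 1 = -10$)
$J{\left(V \right)} = \frac{2 V}{10 + V}$
$J{\left(c \right)} r B = 2 \cdot 0 \frac{1}{10 + 0} \left(-10\right) 5 = 2 \cdot 0 \cdot \frac{1}{10} \left(-10\right) 5 = 0 \left(-10\right) 5 = 0 \cdot 5 = 0$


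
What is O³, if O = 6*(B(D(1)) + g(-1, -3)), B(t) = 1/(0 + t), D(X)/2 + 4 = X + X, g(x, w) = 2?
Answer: 9261/8 ≈ 1157.6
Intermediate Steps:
D(X) = -8 + 4*X (D(X) = -8 + 2*(X + X) = -8 + 2*(2*X) = -8 + 4*X)
B(t) = 1/t
O = 21/2 (O = 6*(1/(-8 + 4*1) + 2) = 6*(1/(-8 + 4) + 2) = 6*(1/(-4) + 2) = 6*(-¼ + 2) = 6*(7/4) = 21/2 ≈ 10.500)
O³ = (21/2)³ = 9261/8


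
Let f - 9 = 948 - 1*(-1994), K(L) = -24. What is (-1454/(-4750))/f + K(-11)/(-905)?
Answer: 33772987/1268561125 ≈ 0.026623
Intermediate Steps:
f = 2951 (f = 9 + (948 - 1*(-1994)) = 9 + (948 + 1994) = 9 + 2942 = 2951)
(-1454/(-4750))/f + K(-11)/(-905) = -1454/(-4750)/2951 - 24/(-905) = -1454*(-1/4750)*(1/2951) - 24*(-1/905) = (727/2375)*(1/2951) + 24/905 = 727/7008625 + 24/905 = 33772987/1268561125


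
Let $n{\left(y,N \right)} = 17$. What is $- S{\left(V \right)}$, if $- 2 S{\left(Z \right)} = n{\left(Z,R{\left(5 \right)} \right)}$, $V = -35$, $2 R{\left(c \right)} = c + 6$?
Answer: $\frac{17}{2} \approx 8.5$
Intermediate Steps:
$R{\left(c \right)} = 3 + \frac{c}{2}$ ($R{\left(c \right)} = \frac{c + 6}{2} = \frac{6 + c}{2} = 3 + \frac{c}{2}$)
$S{\left(Z \right)} = - \frac{17}{2}$ ($S{\left(Z \right)} = \left(- \frac{1}{2}\right) 17 = - \frac{17}{2}$)
$- S{\left(V \right)} = \left(-1\right) \left(- \frac{17}{2}\right) = \frac{17}{2}$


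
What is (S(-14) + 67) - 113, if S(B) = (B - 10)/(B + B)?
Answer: -316/7 ≈ -45.143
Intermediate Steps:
S(B) = (-10 + B)/(2*B) (S(B) = (-10 + B)/((2*B)) = (-10 + B)*(1/(2*B)) = (-10 + B)/(2*B))
(S(-14) + 67) - 113 = ((1/2)*(-10 - 14)/(-14) + 67) - 113 = ((1/2)*(-1/14)*(-24) + 67) - 113 = (6/7 + 67) - 113 = 475/7 - 113 = -316/7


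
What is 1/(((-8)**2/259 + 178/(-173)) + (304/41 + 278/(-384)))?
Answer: 352720704/2084183723 ≈ 0.16924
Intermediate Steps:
1/(((-8)**2/259 + 178/(-173)) + (304/41 + 278/(-384))) = 1/((64*(1/259) + 178*(-1/173)) + (304*(1/41) + 278*(-1/384))) = 1/((64/259 - 178/173) + (304/41 - 139/192)) = 1/(-35030/44807 + 52669/7872) = 1/(2084183723/352720704) = 352720704/2084183723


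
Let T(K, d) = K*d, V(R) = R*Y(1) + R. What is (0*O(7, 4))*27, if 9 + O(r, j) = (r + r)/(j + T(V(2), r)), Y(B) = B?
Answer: 0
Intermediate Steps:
V(R) = 2*R (V(R) = R*1 + R = R + R = 2*R)
O(r, j) = -9 + 2*r/(j + 4*r) (O(r, j) = -9 + (r + r)/(j + (2*2)*r) = -9 + (2*r)/(j + 4*r) = -9 + 2*r/(j + 4*r))
(0*O(7, 4))*27 = (0*((-34*7 - 9*4)/(4 + 4*7)))*27 = (0*((-238 - 36)/(4 + 28)))*27 = (0*(-274/32))*27 = (0*((1/32)*(-274)))*27 = (0*(-137/16))*27 = 0*27 = 0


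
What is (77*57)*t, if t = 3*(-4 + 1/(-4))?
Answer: -223839/4 ≈ -55960.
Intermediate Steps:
t = -51/4 (t = 3*(-4 - 1/4) = 3*(-17/4) = -51/4 ≈ -12.750)
(77*57)*t = (77*57)*(-51/4) = 4389*(-51/4) = -223839/4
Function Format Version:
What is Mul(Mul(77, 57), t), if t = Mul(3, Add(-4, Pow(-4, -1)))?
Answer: Rational(-223839, 4) ≈ -55960.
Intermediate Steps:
t = Rational(-51, 4) (t = Mul(3, Add(-4, Rational(-1, 4))) = Mul(3, Rational(-17, 4)) = Rational(-51, 4) ≈ -12.750)
Mul(Mul(77, 57), t) = Mul(Mul(77, 57), Rational(-51, 4)) = Mul(4389, Rational(-51, 4)) = Rational(-223839, 4)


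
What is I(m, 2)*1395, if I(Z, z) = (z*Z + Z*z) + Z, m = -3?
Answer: -20925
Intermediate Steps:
I(Z, z) = Z + 2*Z*z (I(Z, z) = (Z*z + Z*z) + Z = 2*Z*z + Z = Z + 2*Z*z)
I(m, 2)*1395 = -3*(1 + 2*2)*1395 = -3*(1 + 4)*1395 = -3*5*1395 = -15*1395 = -20925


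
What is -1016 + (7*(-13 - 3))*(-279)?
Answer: 30232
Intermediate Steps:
-1016 + (7*(-13 - 3))*(-279) = -1016 + (7*(-16))*(-279) = -1016 - 112*(-279) = -1016 + 31248 = 30232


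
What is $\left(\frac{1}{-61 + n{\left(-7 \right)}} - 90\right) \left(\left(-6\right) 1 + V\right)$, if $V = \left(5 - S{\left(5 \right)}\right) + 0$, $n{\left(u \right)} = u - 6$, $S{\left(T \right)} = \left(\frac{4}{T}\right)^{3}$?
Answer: $\frac{1258929}{9250} \approx 136.1$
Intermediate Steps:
$S{\left(T \right)} = \frac{64}{T^{3}}$
$n{\left(u \right)} = -6 + u$
$V = \frac{561}{125}$ ($V = \left(5 - \frac{64}{125}\right) + 0 = \frac{561}{125} + 0 = \frac{561}{125} \approx 4.488$)
$\left(\frac{1}{-61 + n{\left(-7 \right)}} - 90\right) \left(\left(-6\right) 1 + V\right) = \left(\frac{1}{-61 - 13} - 90\right) \left(\left(-6\right) 1 + \frac{561}{125}\right) = \left(\frac{1}{-61 - 13} - 90\right) \left(-6 + \frac{561}{125}\right) = \left(\frac{1}{-74} - 90\right) \left(- \frac{189}{125}\right) = \left(- \frac{1}{74} - 90\right) \left(- \frac{189}{125}\right) = \left(- \frac{6661}{74}\right) \left(- \frac{189}{125}\right) = \frac{1258929}{9250}$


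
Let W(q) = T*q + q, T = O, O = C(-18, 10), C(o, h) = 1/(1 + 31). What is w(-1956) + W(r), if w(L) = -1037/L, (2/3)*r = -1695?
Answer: -82040053/31296 ≈ -2621.4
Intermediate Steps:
r = -5085/2 (r = (3/2)*(-1695) = -5085/2 ≈ -2542.5)
C(o, h) = 1/32
O = 1/32 ≈ 0.031250
T = 1/32 ≈ 0.031250
W(q) = 33*q/32 (W(q) = q/32 + q = 33*q/32)
w(-1956) + W(r) = -1037/(-1956) + (33/32)*(-5085/2) = -1037*(-1/1956) - 167805/64 = 1037/1956 - 167805/64 = -82040053/31296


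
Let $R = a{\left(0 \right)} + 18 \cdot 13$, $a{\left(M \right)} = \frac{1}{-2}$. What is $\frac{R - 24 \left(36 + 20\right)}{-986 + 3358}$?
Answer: $- \frac{2221}{4744} \approx -0.46817$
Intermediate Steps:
$a{\left(M \right)} = - \frac{1}{2}$
$R = \frac{467}{2}$ ($R = - \frac{1}{2} + 18 \cdot 13 = - \frac{1}{2} + 234 = \frac{467}{2} \approx 233.5$)
$\frac{R - 24 \left(36 + 20\right)}{-986 + 3358} = \frac{\frac{467}{2} - 24 \left(36 + 20\right)}{-986 + 3358} = \frac{\frac{467}{2} - 1344}{2372} = \left(\frac{467}{2} - 1344\right) \frac{1}{2372} = \left(- \frac{2221}{2}\right) \frac{1}{2372} = - \frac{2221}{4744}$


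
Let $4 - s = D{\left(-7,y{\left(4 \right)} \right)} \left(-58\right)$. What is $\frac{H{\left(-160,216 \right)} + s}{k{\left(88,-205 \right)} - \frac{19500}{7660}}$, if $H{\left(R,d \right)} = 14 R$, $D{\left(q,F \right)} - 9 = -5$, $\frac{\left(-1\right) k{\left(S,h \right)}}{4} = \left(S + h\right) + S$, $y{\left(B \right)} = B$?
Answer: $- \frac{767532}{43453} \approx -17.664$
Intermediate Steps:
$k{\left(S,h \right)} = - 8 S - 4 h$ ($k{\left(S,h \right)} = - 4 \left(\left(S + h\right) + S\right) = - 4 \left(h + 2 S\right) = - 8 S - 4 h$)
$D{\left(q,F \right)} = 4$ ($D{\left(q,F \right)} = 9 - 5 = 4$)
$s = 236$ ($s = 4 - 4 \left(-58\right) = 4 - -232 = 4 + 232 = 236$)
$\frac{H{\left(-160,216 \right)} + s}{k{\left(88,-205 \right)} - \frac{19500}{7660}} = \frac{14 \left(-160\right) + 236}{\left(\left(-8\right) 88 - -820\right) - \frac{19500}{7660}} = \frac{-2240 + 236}{\left(-704 + 820\right) - \frac{975}{383}} = - \frac{2004}{116 - \frac{975}{383}} = - \frac{2004}{\frac{43453}{383}} = \left(-2004\right) \frac{383}{43453} = - \frac{767532}{43453}$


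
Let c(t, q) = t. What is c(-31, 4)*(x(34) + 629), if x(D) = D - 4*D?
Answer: -16337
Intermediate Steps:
x(D) = -3*D
c(-31, 4)*(x(34) + 629) = -31*(-3*34 + 629) = -31*(-102 + 629) = -31*527 = -16337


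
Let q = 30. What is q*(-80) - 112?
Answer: -2512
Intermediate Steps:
q*(-80) - 112 = 30*(-80) - 112 = -2400 - 112 = -2512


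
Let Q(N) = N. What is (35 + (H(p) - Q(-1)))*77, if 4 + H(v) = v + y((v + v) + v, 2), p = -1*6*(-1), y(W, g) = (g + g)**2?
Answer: 4158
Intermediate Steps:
y(W, g) = 4*g**2 (y(W, g) = (2*g)**2 = 4*g**2)
p = 6 (p = -6*(-1) = 6)
H(v) = 12 + v (H(v) = -4 + (v + 4*2**2) = -4 + (v + 4*4) = -4 + (v + 16) = -4 + (16 + v) = 12 + v)
(35 + (H(p) - Q(-1)))*77 = (35 + ((12 + 6) - 1*(-1)))*77 = (35 + (18 + 1))*77 = (35 + 19)*77 = 54*77 = 4158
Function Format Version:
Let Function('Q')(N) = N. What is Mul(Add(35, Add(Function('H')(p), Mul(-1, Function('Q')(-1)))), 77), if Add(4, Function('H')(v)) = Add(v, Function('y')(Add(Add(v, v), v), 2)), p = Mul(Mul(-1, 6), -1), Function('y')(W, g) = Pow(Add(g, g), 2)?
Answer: 4158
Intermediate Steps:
Function('y')(W, g) = Mul(4, Pow(g, 2)) (Function('y')(W, g) = Pow(Mul(2, g), 2) = Mul(4, Pow(g, 2)))
p = 6 (p = Mul(-6, -1) = 6)
Function('H')(v) = Add(12, v) (Function('H')(v) = Add(-4, Add(v, Mul(4, Pow(2, 2)))) = Add(-4, Add(v, Mul(4, 4))) = Add(-4, Add(v, 16)) = Add(-4, Add(16, v)) = Add(12, v))
Mul(Add(35, Add(Function('H')(p), Mul(-1, Function('Q')(-1)))), 77) = Mul(Add(35, Add(Add(12, 6), Mul(-1, -1))), 77) = Mul(Add(35, Add(18, 1)), 77) = Mul(Add(35, 19), 77) = Mul(54, 77) = 4158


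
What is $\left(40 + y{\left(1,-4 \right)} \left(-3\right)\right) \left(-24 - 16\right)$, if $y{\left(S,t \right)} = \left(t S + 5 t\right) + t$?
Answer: $-4960$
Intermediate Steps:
$y{\left(S,t \right)} = 6 t + S t$ ($y{\left(S,t \right)} = \left(S t + 5 t\right) + t = \left(5 t + S t\right) + t = 6 t + S t$)
$\left(40 + y{\left(1,-4 \right)} \left(-3\right)\right) \left(-24 - 16\right) = \left(40 + - 4 \left(6 + 1\right) \left(-3\right)\right) \left(-24 - 16\right) = \left(40 + \left(-4\right) 7 \left(-3\right)\right) \left(-40\right) = \left(40 - -84\right) \left(-40\right) = \left(40 + 84\right) \left(-40\right) = 124 \left(-40\right) = -4960$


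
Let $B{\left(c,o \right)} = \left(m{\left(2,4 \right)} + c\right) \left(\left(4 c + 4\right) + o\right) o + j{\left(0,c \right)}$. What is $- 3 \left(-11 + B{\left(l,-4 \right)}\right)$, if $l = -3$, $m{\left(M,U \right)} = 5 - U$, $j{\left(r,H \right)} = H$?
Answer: $330$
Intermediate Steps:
$B{\left(c,o \right)} = c + o \left(1 + c\right) \left(4 + o + 4 c\right)$ ($B{\left(c,o \right)} = \left(\left(5 - 4\right) + c\right) \left(\left(4 c + 4\right) + o\right) o + c = \left(\left(5 - 4\right) + c\right) \left(\left(4 + 4 c\right) + o\right) o + c = \left(1 + c\right) \left(4 + o + 4 c\right) o + c = o \left(1 + c\right) \left(4 + o + 4 c\right) + c = c + o \left(1 + c\right) \left(4 + o + 4 c\right)$)
$- 3 \left(-11 + B{\left(l,-4 \right)}\right) = - 3 \left(-11 + \left(-3 + \left(-4\right)^{2} + 4 \left(-4\right) - 3 \left(-4\right)^{2} + 4 \left(-4\right) \left(-3\right)^{2} + 8 \left(-3\right) \left(-4\right)\right)\right) = - 3 \left(-11 + \left(-3 + 16 - 16 - 48 + 4 \left(-4\right) 9 + 96\right)\right) = - 3 \left(-11 - 99\right) = \left(-3\right) \left(-110\right) = 330$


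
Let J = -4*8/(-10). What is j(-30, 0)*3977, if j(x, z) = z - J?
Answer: -63632/5 ≈ -12726.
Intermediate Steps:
J = 16/5 (J = -32*(-⅒) = 16/5 ≈ 3.2000)
j(x, z) = -16/5 + z (j(x, z) = z - 1*16/5 = z - 16/5 = -16/5 + z)
j(-30, 0)*3977 = (-16/5 + 0)*3977 = -16/5*3977 = -63632/5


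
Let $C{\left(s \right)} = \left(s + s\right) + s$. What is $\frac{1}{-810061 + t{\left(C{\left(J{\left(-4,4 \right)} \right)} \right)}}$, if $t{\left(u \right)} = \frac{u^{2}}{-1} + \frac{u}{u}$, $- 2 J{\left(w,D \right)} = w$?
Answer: $- \frac{1}{810096} \approx -1.2344 \cdot 10^{-6}$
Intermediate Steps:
$J{\left(w,D \right)} = - \frac{w}{2}$
$C{\left(s \right)} = 3 s$ ($C{\left(s \right)} = 2 s + s = 3 s$)
$t{\left(u \right)} = 1 - u^{2}$ ($t{\left(u \right)} = u^{2} \left(-1\right) + 1 = - u^{2} + 1 = 1 - u^{2}$)
$\frac{1}{-810061 + t{\left(C{\left(J{\left(-4,4 \right)} \right)} \right)}} = \frac{1}{-810061 + \left(1 - \left(3 \left(\left(- \frac{1}{2}\right) \left(-4\right)\right)\right)^{2}\right)} = \frac{1}{-810061 + \left(1 - \left(3 \cdot 2\right)^{2}\right)} = \frac{1}{-810061 + \left(1 - 6^{2}\right)} = \frac{1}{-810061 + \left(1 - 36\right)} = \frac{1}{-810061 - 35} = \frac{1}{-810096} = - \frac{1}{810096}$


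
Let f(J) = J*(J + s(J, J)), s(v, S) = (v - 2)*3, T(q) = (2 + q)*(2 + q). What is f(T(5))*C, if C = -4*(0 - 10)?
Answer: 372400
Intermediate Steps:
T(q) = (2 + q)²
s(v, S) = -6 + 3*v (s(v, S) = (-2 + v)*3 = -6 + 3*v)
f(J) = J*(-6 + 4*J) (f(J) = J*(J + (-6 + 3*J)) = J*(-6 + 4*J))
C = 40 (C = -4*(-10) = 40)
f(T(5))*C = (2*(2 + 5)²*(-3 + 2*(2 + 5)²))*40 = (2*7²*(-3 + 2*7²))*40 = (2*49*(-3 + 2*49))*40 = (2*49*(-3 + 98))*40 = (2*49*95)*40 = 9310*40 = 372400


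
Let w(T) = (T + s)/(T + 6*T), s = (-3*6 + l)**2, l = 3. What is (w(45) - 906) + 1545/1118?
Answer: -7072833/7826 ≈ -903.76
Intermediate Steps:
s = 225 (s = (-3*6 + 3)**2 = (-18 + 3)**2 = (-15)**2 = 225)
w(T) = (225 + T)/(7*T) (w(T) = (T + 225)/(T + 6*T) = (225 + T)/((7*T)) = (225 + T)*(1/(7*T)) = (225 + T)/(7*T))
(w(45) - 906) + 1545/1118 = ((1/7)*(225 + 45)/45 - 906) + 1545/1118 = ((1/7)*(1/45)*270 - 906) + 1545*(1/1118) = (6/7 - 906) + 1545/1118 = -6336/7 + 1545/1118 = -7072833/7826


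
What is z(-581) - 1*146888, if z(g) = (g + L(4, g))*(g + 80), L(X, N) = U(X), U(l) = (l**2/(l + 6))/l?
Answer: 719963/5 ≈ 1.4399e+5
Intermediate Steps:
U(l) = l/(6 + l) (U(l) = (l**2/(6 + l))/l = l/(6 + l))
L(X, N) = X/(6 + X)
z(g) = (80 + g)*(2/5 + g) (z(g) = (g + 4/(6 + 4))*(g + 80) = (g + 4/10)*(80 + g) = (g + 4*(1/10))*(80 + g) = (g + 2/5)*(80 + g) = (2/5 + g)*(80 + g) = (80 + g)*(2/5 + g))
z(-581) - 1*146888 = (32 + (-581)**2 + (402/5)*(-581)) - 1*146888 = (32 + 337561 - 233562/5) - 146888 = 1454403/5 - 146888 = 719963/5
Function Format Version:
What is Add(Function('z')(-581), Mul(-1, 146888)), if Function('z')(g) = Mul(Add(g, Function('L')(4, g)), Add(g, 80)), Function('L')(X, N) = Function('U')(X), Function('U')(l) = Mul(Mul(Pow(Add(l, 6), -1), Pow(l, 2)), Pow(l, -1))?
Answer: Rational(719963, 5) ≈ 1.4399e+5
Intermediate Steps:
Function('U')(l) = Mul(l, Pow(Add(6, l), -1)) (Function('U')(l) = Mul(Mul(Pow(Add(6, l), -1), Pow(l, 2)), Pow(l, -1)) = Mul(Mul(Pow(l, 2), Pow(Add(6, l), -1)), Pow(l, -1)) = Mul(l, Pow(Add(6, l), -1)))
Function('L')(X, N) = Mul(X, Pow(Add(6, X), -1))
Function('z')(g) = Mul(Add(80, g), Add(Rational(2, 5), g)) (Function('z')(g) = Mul(Add(g, Mul(4, Pow(Add(6, 4), -1))), Add(g, 80)) = Mul(Add(g, Mul(4, Pow(10, -1))), Add(80, g)) = Mul(Add(g, Mul(4, Rational(1, 10))), Add(80, g)) = Mul(Add(g, Rational(2, 5)), Add(80, g)) = Mul(Add(Rational(2, 5), g), Add(80, g)) = Mul(Add(80, g), Add(Rational(2, 5), g)))
Add(Function('z')(-581), Mul(-1, 146888)) = Add(Add(32, Pow(-581, 2), Mul(Rational(402, 5), -581)), Mul(-1, 146888)) = Add(Add(32, 337561, Rational(-233562, 5)), -146888) = Add(Rational(1454403, 5), -146888) = Rational(719963, 5)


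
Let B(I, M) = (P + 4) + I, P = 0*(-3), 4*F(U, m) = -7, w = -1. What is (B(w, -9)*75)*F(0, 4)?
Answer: -1575/4 ≈ -393.75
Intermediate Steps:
F(U, m) = -7/4 (F(U, m) = (¼)*(-7) = -7/4)
P = 0
B(I, M) = 4 + I (B(I, M) = (0 + 4) + I = 4 + I)
(B(w, -9)*75)*F(0, 4) = ((4 - 1)*75)*(-7/4) = (3*75)*(-7/4) = 225*(-7/4) = -1575/4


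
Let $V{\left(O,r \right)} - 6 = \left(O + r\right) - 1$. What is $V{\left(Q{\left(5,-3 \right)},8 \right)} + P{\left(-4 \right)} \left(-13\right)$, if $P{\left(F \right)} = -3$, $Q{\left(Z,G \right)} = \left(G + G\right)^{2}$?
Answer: $88$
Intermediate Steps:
$Q{\left(Z,G \right)} = 4 G^{2}$ ($Q{\left(Z,G \right)} = \left(2 G\right)^{2} = 4 G^{2}$)
$V{\left(O,r \right)} = 5 + O + r$ ($V{\left(O,r \right)} = 6 - \left(1 - O - r\right) = 6 + \left(-1 + O + r\right) = 5 + O + r$)
$V{\left(Q{\left(5,-3 \right)},8 \right)} + P{\left(-4 \right)} \left(-13\right) = \left(5 + 4 \left(-3\right)^{2} + 8\right) - -39 = \left(5 + 4 \cdot 9 + 8\right) + 39 = \left(5 + 36 + 8\right) + 39 = 49 + 39 = 88$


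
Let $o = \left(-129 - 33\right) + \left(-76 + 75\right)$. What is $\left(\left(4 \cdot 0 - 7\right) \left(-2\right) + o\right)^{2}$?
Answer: $22201$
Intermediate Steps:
$o = -163$ ($o = -162 - 1 = -163$)
$\left(\left(4 \cdot 0 - 7\right) \left(-2\right) + o\right)^{2} = \left(\left(4 \cdot 0 - 7\right) \left(-2\right) - 163\right)^{2} = \left(\left(0 - 7\right) \left(-2\right) - 163\right)^{2} = \left(\left(-7\right) \left(-2\right) - 163\right)^{2} = \left(14 - 163\right)^{2} = \left(-149\right)^{2} = 22201$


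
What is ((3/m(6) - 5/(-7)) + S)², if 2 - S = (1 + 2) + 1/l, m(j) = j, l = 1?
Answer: 121/196 ≈ 0.61735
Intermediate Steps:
S = -2 (S = 2 - ((1 + 2) + 1/1) = 2 - (3 + 1) = 2 - 1*4 = 2 - 4 = -2)
((3/m(6) - 5/(-7)) + S)² = ((3/6 - 5/(-7)) - 2)² = ((3*(⅙) - 5*(-⅐)) - 2)² = ((½ + 5/7) - 2)² = (17/14 - 2)² = (-11/14)² = 121/196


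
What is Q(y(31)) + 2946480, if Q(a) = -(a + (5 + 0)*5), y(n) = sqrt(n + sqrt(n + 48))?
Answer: 2946455 - sqrt(31 + sqrt(79)) ≈ 2.9464e+6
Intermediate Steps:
y(n) = sqrt(n + sqrt(48 + n))
Q(a) = -25 - a (Q(a) = -(a + 5*5) = -(a + 25) = -(25 + a) = -25 - a)
Q(y(31)) + 2946480 = (-25 - sqrt(31 + sqrt(48 + 31))) + 2946480 = (-25 - sqrt(31 + sqrt(79))) + 2946480 = 2946455 - sqrt(31 + sqrt(79))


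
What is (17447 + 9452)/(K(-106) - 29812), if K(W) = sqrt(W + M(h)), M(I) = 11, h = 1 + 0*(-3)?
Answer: -801912988/888755439 - 26899*I*sqrt(95)/888755439 ≈ -0.90229 - 0.000295*I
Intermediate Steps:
h = 1 (h = 1 + 0 = 1)
K(W) = sqrt(11 + W) (K(W) = sqrt(W + 11) = sqrt(11 + W))
(17447 + 9452)/(K(-106) - 29812) = (17447 + 9452)/(sqrt(11 - 106) - 29812) = 26899/(sqrt(-95) - 29812) = 26899/(I*sqrt(95) - 29812) = 26899/(-29812 + I*sqrt(95))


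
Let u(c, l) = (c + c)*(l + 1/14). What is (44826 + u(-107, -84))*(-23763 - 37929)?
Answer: -27114065844/7 ≈ -3.8734e+9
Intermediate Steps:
u(c, l) = 2*c*(1/14 + l) (u(c, l) = (2*c)*(l + 1/14) = (2*c)*(1/14 + l) = 2*c*(1/14 + l))
(44826 + u(-107, -84))*(-23763 - 37929) = (44826 + (1/7)*(-107)*(1 + 14*(-84)))*(-23763 - 37929) = (44826 + (1/7)*(-107)*(1 - 1176))*(-61692) = (44826 + (1/7)*(-107)*(-1175))*(-61692) = (44826 + 125725/7)*(-61692) = (439507/7)*(-61692) = -27114065844/7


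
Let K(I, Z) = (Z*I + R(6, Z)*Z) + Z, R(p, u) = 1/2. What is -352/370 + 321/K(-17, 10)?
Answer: -17333/5735 ≈ -3.0223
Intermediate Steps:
R(p, u) = 1/2
K(I, Z) = 3*Z/2 + I*Z (K(I, Z) = (Z*I + Z/2) + Z = (I*Z + Z/2) + Z = (Z/2 + I*Z) + Z = 3*Z/2 + I*Z)
-352/370 + 321/K(-17, 10) = -352/370 + 321/(((1/2)*10*(3 + 2*(-17)))) = -352*1/370 + 321/(((1/2)*10*(3 - 34))) = -176/185 + 321/(((1/2)*10*(-31))) = -176/185 + 321/(-155) = -176/185 + 321*(-1/155) = -176/185 - 321/155 = -17333/5735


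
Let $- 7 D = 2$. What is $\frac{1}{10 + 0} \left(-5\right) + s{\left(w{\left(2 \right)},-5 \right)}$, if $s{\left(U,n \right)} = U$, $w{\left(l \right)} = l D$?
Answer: $- \frac{15}{14} \approx -1.0714$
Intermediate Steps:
$D = - \frac{2}{7}$ ($D = \left(- \frac{1}{7}\right) 2 = - \frac{2}{7} \approx -0.28571$)
$w{\left(l \right)} = - \frac{2 l}{7}$ ($w{\left(l \right)} = l \left(- \frac{2}{7}\right) = - \frac{2 l}{7}$)
$\frac{1}{10 + 0} \left(-5\right) + s{\left(w{\left(2 \right)},-5 \right)} = \frac{1}{10 + 0} \left(-5\right) - \frac{4}{7} = \frac{1}{10} \left(-5\right) - \frac{4}{7} = - \frac{1}{2} - \frac{4}{7} = - \frac{15}{14}$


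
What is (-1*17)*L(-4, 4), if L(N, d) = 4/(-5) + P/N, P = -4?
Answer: -17/5 ≈ -3.4000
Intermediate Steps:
L(N, d) = -⅘ - 4/N (L(N, d) = 4/(-5) - 4/N = 4*(-⅕) - 4/N = -⅘ - 4/N)
(-1*17)*L(-4, 4) = (-1*17)*(-⅘ - 4/(-4)) = -17*(-⅘ - 4*(-¼)) = -17*(-⅘ + 1) = -17*⅕ = -17/5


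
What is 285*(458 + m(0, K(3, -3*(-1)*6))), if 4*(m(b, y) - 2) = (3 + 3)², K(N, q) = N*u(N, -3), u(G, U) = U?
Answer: 133665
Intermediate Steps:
K(N, q) = -3*N (K(N, q) = N*(-3) = -3*N)
m(b, y) = 11 (m(b, y) = 2 + (3 + 3)²/4 = 2 + (¼)*6² = 2 + (¼)*36 = 2 + 9 = 11)
285*(458 + m(0, K(3, -3*(-1)*6))) = 285*(458 + 11) = 285*469 = 133665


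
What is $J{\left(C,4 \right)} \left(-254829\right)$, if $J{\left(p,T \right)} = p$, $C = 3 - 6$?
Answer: $764487$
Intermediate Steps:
$C = -3$ ($C = 3 - 6 = -3$)
$J{\left(C,4 \right)} \left(-254829\right) = \left(-3\right) \left(-254829\right) = 764487$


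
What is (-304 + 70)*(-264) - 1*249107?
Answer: -187331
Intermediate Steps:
(-304 + 70)*(-264) - 1*249107 = -234*(-264) - 249107 = 61776 - 249107 = -187331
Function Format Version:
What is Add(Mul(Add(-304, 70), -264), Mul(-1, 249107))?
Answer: -187331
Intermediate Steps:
Add(Mul(Add(-304, 70), -264), Mul(-1, 249107)) = Add(Mul(-234, -264), -249107) = Add(61776, -249107) = -187331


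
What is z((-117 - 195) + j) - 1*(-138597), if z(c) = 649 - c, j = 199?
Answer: 139359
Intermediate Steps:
z((-117 - 195) + j) - 1*(-138597) = (649 - ((-117 - 195) + 199)) - 1*(-138597) = (649 - (-312 + 199)) + 138597 = (649 - 1*(-113)) + 138597 = (649 + 113) + 138597 = 762 + 138597 = 139359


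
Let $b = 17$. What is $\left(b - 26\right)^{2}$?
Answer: $81$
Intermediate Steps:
$\left(b - 26\right)^{2} = \left(17 - 26\right)^{2} = \left(-9\right)^{2} = 81$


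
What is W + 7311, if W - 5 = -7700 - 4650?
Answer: -5034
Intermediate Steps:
W = -12345 (W = 5 + (-7700 - 4650) = 5 - 12350 = -12345)
W + 7311 = -12345 + 7311 = -5034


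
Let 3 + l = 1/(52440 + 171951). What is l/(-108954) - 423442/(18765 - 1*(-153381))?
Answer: -862693325027923/350723044814337 ≈ -2.4598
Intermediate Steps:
l = -673172/224391 (l = -3 + 1/(52440 + 171951) = -3 + 1/224391 = -673172/224391 ≈ -3.0000)
l/(-108954) - 423442/(18765 - 1*(-153381)) = -673172/224391/(-108954) - 423442/(18765 - 1*(-153381)) = -673172/224391*(-1/108954) - 423442/(18765 + 153381) = 336586/12224148507 - 423442/172146 = 336586/12224148507 - 423442*1/172146 = 336586/12224148507 - 211721/86073 = -862693325027923/350723044814337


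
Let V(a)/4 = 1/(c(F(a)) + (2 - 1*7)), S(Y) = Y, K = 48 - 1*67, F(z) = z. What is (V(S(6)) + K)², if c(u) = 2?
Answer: 3721/9 ≈ 413.44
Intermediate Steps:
K = -19 (K = 48 - 67 = -19)
V(a) = -4/3 (V(a) = 4/(2 + (2 - 1*7)) = 4/(2 + (2 - 7)) = 4/(2 - 5) = 4/(-3) = 4*(-⅓) = -4/3)
(V(S(6)) + K)² = (-4/3 - 19)² = (-61/3)² = 3721/9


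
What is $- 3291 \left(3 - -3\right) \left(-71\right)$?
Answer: $1401966$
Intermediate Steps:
$- 3291 \left(3 - -3\right) \left(-71\right) = - 3291 \left(3 + 3\right) \left(-71\right) = \left(-3291\right) 6 \left(-71\right) = \left(-19746\right) \left(-71\right) = 1401966$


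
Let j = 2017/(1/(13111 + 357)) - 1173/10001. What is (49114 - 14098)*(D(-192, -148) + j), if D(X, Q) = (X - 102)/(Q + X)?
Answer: 808607759338103556/850085 ≈ 9.5121e+11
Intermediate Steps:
j = 271676723783/10001 (j = 2017/(1/13468) - 1173*1/10001 = 2017/(1/13468) - 1173/10001 = 2017*13468 - 1173/10001 = 27164956 - 1173/10001 = 271676723783/10001 ≈ 2.7165e+7)
D(X, Q) = (-102 + X)/(Q + X)
(49114 - 14098)*(D(-192, -148) + j) = (49114 - 14098)*((-102 - 192)/(-148 - 192) + 271676723783/10001) = 35016*(-294/(-340) + 271676723783/10001) = 35016*(-1/340*(-294) + 271676723783/10001) = 35016*(147/170 + 271676723783/10001) = 35016*(46185044513257/1700170) = 808607759338103556/850085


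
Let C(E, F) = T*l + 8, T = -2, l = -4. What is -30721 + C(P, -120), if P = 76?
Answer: -30705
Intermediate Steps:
C(E, F) = 16 (C(E, F) = -2*(-4) + 8 = 8 + 8 = 16)
-30721 + C(P, -120) = -30721 + 16 = -30705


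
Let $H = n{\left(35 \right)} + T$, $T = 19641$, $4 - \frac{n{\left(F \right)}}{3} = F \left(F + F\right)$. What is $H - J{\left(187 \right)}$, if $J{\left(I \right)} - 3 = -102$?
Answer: $12402$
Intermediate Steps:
$n{\left(F \right)} = 12 - 6 F^{2}$ ($n{\left(F \right)} = 12 - 3 F \left(F + F\right) = 12 - 3 F 2 F = 12 - 3 \cdot 2 F^{2} = 12 - 6 F^{2}$)
$J{\left(I \right)} = -99$ ($J{\left(I \right)} = 3 - 102 = -99$)
$H = 12303$ ($H = \left(12 - 6 \cdot 35^{2}\right) + 19641 = \left(12 - 7350\right) + 19641 = -7338 + 19641 = 12303$)
$H - J{\left(187 \right)} = 12303 - -99 = 12303 + 99 = 12402$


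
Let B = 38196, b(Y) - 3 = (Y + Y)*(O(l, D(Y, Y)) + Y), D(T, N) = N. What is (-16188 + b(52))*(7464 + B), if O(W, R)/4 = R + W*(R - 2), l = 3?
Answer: 3344823300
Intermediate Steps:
O(W, R) = 4*R + 4*W*(-2 + R) (O(W, R) = 4*(R + W*(R - 2)) = 4*(R + W*(-2 + R)) = 4*R + 4*W*(-2 + R))
b(Y) = 3 + 2*Y*(-24 + 17*Y) (b(Y) = 3 + (Y + Y)*((-8*3 + 4*Y + 4*Y*3) + Y) = 3 + (2*Y)*((-24 + 4*Y + 12*Y) + Y) = 3 + (2*Y)*((-24 + 16*Y) + Y) = 3 + (2*Y)*(-24 + 17*Y) = 3 + 2*Y*(-24 + 17*Y))
(-16188 + b(52))*(7464 + B) = (-16188 + (3 - 48*52 + 34*52²))*(7464 + 38196) = (-16188 + (3 - 2496 + 34*2704))*45660 = (-16188 + (3 - 2496 + 91936))*45660 = (-16188 + 89443)*45660 = 73255*45660 = 3344823300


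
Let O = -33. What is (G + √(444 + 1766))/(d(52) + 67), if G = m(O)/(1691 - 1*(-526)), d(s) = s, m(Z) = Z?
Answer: -11/87941 + √2210/119 ≈ 0.39492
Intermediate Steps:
G = -11/739 (G = -33/(1691 - 1*(-526)) = -33/(1691 + 526) = -33/2217 = -33*1/2217 = -11/739 ≈ -0.014885)
(G + √(444 + 1766))/(d(52) + 67) = (-11/739 + √(444 + 1766))/(52 + 67) = (-11/739 + √2210)/119 = (-11/739 + √2210)*(1/119) = -11/87941 + √2210/119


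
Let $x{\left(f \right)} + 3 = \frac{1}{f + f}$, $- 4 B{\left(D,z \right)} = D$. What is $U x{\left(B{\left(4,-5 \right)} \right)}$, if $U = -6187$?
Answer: $\frac{43309}{2} \approx 21655.0$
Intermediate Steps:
$B{\left(D,z \right)} = - \frac{D}{4}$
$x{\left(f \right)} = -3 + \frac{1}{2 f}$ ($x{\left(f \right)} = -3 + \frac{1}{f + f} = -3 + \frac{1}{2 f}$)
$U x{\left(B{\left(4,-5 \right)} \right)} = - 6187 \left(-3 + \frac{1}{2 \left(\left(- \frac{1}{4}\right) 4\right)}\right) = - 6187 \left(-3 + \frac{1}{2 \left(-1\right)}\right) = - 6187 \left(-3 + \frac{1}{2} \left(-1\right)\right) = - 6187 \left(-3 - \frac{1}{2}\right) = \left(-6187\right) \left(- \frac{7}{2}\right) = \frac{43309}{2}$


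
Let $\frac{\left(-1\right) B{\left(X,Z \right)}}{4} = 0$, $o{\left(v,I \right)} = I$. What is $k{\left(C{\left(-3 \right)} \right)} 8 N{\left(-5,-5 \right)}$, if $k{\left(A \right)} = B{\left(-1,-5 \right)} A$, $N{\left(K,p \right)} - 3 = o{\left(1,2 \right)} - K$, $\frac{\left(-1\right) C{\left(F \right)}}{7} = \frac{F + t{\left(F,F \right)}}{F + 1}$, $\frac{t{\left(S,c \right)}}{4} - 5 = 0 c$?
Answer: $0$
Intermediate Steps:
$t{\left(S,c \right)} = 20$ ($t{\left(S,c \right)} = 20 + 4 \cdot 0 c = 20 + 4 \cdot 0 = 20 + 0 = 20$)
$B{\left(X,Z \right)} = 0$ ($B{\left(X,Z \right)} = \left(-4\right) 0 = 0$)
$C{\left(F \right)} = - \frac{7 \left(20 + F\right)}{1 + F}$ ($C{\left(F \right)} = - 7 \frac{F + 20}{F + 1} = - 7 \frac{20 + F}{1 + F} = - \frac{7 \left(20 + F\right)}{1 + F}$)
$N{\left(K,p \right)} = 5 - K$ ($N{\left(K,p \right)} = 3 - \left(-2 + K\right) = 5 - K$)
$k{\left(A \right)} = 0$ ($k{\left(A \right)} = 0 A = 0$)
$k{\left(C{\left(-3 \right)} \right)} 8 N{\left(-5,-5 \right)} = 0 \cdot 8 \left(5 - -5\right) = 0 \left(5 + 5\right) = 0 \cdot 10 = 0$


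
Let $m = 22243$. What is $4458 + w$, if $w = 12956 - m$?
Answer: $-4829$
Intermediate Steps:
$w = -9287$ ($w = 12956 - 22243 = -9287$)
$4458 + w = 4458 - 9287 = -4829$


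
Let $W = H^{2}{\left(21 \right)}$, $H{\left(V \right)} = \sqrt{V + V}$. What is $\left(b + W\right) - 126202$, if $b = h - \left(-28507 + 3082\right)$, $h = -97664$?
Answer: $-198399$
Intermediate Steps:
$H{\left(V \right)} = \sqrt{2} \sqrt{V}$ ($H{\left(V \right)} = \sqrt{2 V} = \sqrt{2} \sqrt{V}$)
$W = 42$ ($W = \left(\sqrt{2} \sqrt{21}\right)^{2} = \left(\sqrt{42}\right)^{2} = 42$)
$b = -72239$ ($b = -97664 - \left(-28507 + 3082\right) = -97664 - -25425 = -97664 + 25425 = -72239$)
$\left(b + W\right) - 126202 = \left(-72239 + 42\right) - 126202 = -72197 - 126202 = -198399$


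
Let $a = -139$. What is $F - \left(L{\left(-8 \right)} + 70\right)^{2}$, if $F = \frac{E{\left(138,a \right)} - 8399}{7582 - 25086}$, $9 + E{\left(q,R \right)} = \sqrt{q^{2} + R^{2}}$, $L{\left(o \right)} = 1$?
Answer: $- \frac{11028657}{2188} - \frac{\sqrt{38365}}{17504} \approx -5040.5$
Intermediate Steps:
$E{\left(q,R \right)} = -9 + \sqrt{R^{2} + q^{2}}$ ($E{\left(q,R \right)} = -9 + \sqrt{q^{2} + R^{2}} = -9 + \sqrt{R^{2} + q^{2}}$)
$F = \frac{1051}{2188} - \frac{\sqrt{38365}}{17504}$ ($F = \frac{\left(-9 + \sqrt{\left(-139\right)^{2} + 138^{2}}\right) - 8399}{7582 - 25086} = \frac{\left(-9 + \sqrt{19321 + 19044}\right) - 8399}{-17504} = \left(\left(-9 + \sqrt{38365}\right) - 8399\right) \left(- \frac{1}{17504}\right) = \left(-8408 + \sqrt{38365}\right) \left(- \frac{1}{17504}\right) = \frac{1051}{2188} - \frac{\sqrt{38365}}{17504} \approx 0.46916$)
$F - \left(L{\left(-8 \right)} + 70\right)^{2} = \left(\frac{1051}{2188} - \frac{\sqrt{38365}}{17504}\right) - \left(1 + 70\right)^{2} = \left(\frac{1051}{2188} - \frac{\sqrt{38365}}{17504}\right) - 71^{2} = \left(\frac{1051}{2188} - \frac{\sqrt{38365}}{17504}\right) - 5041 = - \frac{11028657}{2188} - \frac{\sqrt{38365}}{17504}$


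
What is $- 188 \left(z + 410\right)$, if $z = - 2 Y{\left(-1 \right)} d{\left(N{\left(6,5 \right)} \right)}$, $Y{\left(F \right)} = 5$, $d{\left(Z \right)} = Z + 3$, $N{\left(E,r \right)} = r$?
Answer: $-62040$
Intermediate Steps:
$d{\left(Z \right)} = 3 + Z$
$z = -80$ ($z = \left(-2\right) 5 \left(3 + 5\right) = \left(-10\right) 8 = -80$)
$- 188 \left(z + 410\right) = - 188 \left(-80 + 410\right) = \left(-188\right) 330 = -62040$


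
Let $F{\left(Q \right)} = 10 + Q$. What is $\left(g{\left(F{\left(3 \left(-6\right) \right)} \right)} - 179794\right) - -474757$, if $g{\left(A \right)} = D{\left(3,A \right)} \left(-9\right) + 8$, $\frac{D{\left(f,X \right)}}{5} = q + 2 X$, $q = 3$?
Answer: $295556$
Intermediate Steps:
$D{\left(f,X \right)} = 15 + 10 X$ ($D{\left(f,X \right)} = 5 \left(3 + 2 X\right) = 15 + 10 X$)
$g{\left(A \right)} = -127 - 90 A$ ($g{\left(A \right)} = \left(15 + 10 A\right) \left(-9\right) + 8 = \left(-135 - 90 A\right) + 8 = -127 - 90 A$)
$\left(g{\left(F{\left(3 \left(-6\right) \right)} \right)} - 179794\right) - -474757 = \left(\left(-127 - 90 \left(10 + 3 \left(-6\right)\right)\right) - 179794\right) - -474757 = \left(\left(-127 - 90 \left(10 - 18\right)\right) - 179794\right) + 474757 = \left(\left(-127 - -720\right) - 179794\right) + 474757 = \left(\left(-127 + 720\right) - 179794\right) + 474757 = \left(593 - 179794\right) + 474757 = -179201 + 474757 = 295556$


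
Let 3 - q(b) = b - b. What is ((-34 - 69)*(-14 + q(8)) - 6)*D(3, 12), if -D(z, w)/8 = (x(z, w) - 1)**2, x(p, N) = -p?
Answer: -144256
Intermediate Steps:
D(z, w) = -8*(-1 - z)**2 (D(z, w) = -8*(-z - 1)**2 = -8*(-1 - z)**2)
q(b) = 3 (q(b) = 3 - (b - b) = 3 - 1*0 = 3 + 0 = 3)
((-34 - 69)*(-14 + q(8)) - 6)*D(3, 12) = ((-34 - 69)*(-14 + 3) - 6)*(-8*(1 + 3)**2) = (-103*(-11) - 6)*(-8*4**2) = (1133 - 6)*(-8*16) = 1127*(-128) = -144256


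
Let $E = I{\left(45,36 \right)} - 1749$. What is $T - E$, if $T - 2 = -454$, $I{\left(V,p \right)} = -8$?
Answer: $1305$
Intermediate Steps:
$E = -1757$ ($E = -8 - 1749 = -1757$)
$T = -452$ ($T = 2 - 454 = -452$)
$T - E = -452 - -1757 = -452 + 1757 = 1305$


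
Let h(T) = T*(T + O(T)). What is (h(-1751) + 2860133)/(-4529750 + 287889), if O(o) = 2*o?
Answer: -12058136/4241861 ≈ -2.8427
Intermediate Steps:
h(T) = 3*T**2 (h(T) = T*(T + 2*T) = T*(3*T) = 3*T**2)
(h(-1751) + 2860133)/(-4529750 + 287889) = (3*(-1751)**2 + 2860133)/(-4529750 + 287889) = (3*3066001 + 2860133)/(-4241861) = (9198003 + 2860133)*(-1/4241861) = 12058136*(-1/4241861) = -12058136/4241861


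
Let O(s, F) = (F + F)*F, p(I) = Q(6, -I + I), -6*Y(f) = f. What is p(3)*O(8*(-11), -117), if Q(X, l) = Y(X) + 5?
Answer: 109512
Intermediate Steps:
Y(f) = -f/6
Q(X, l) = 5 - X/6 (Q(X, l) = -X/6 + 5 = 5 - X/6)
p(I) = 4 (p(I) = 5 - ⅙*6 = 5 - 1 = 4)
O(s, F) = 2*F² (O(s, F) = (2*F)*F = 2*F²)
p(3)*O(8*(-11), -117) = 4*(2*(-117)²) = 4*(2*13689) = 4*27378 = 109512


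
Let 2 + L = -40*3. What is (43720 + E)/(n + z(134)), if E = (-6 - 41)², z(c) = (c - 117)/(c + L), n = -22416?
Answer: -551148/268975 ≈ -2.0491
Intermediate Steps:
L = -122 (L = -2 - 40*3 = -2 - 120 = -122)
z(c) = (-117 + c)/(-122 + c) (z(c) = (c - 117)/(c - 122) = (-117 + c)/(-122 + c))
E = 2209 (E = (-47)² = 2209)
(43720 + E)/(n + z(134)) = (43720 + 2209)/(-22416 + (-117 + 134)/(-122 + 134)) = 45929/(-22416 + 17/12) = 45929/(-268975/12) = 45929*(-12/268975) = -551148/268975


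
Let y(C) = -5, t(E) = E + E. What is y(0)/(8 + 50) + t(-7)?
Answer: -817/58 ≈ -14.086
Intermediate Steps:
t(E) = 2*E
y(0)/(8 + 50) + t(-7) = -5/(8 + 50) + 2*(-7) = -5/58 - 14 = -817/58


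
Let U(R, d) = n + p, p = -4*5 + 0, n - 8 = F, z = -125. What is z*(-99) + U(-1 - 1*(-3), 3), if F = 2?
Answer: 12365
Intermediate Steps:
n = 10 (n = 8 + 2 = 10)
p = -20 (p = -20 + 0 = -20)
U(R, d) = -10 (U(R, d) = 10 - 20 = -10)
z*(-99) + U(-1 - 1*(-3), 3) = -125*(-99) - 10 = 12375 - 10 = 12365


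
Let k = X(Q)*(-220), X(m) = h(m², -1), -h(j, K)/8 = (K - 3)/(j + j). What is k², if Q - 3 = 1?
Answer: 48400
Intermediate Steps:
h(j, K) = -4*(-3 + K)/j (h(j, K) = -8*(K - 3)/(j + j) = -8*(-3 + K)/(2*j) = -8*(-3 + K)*1/(2*j) = -4*(-3 + K)/j)
Q = 4 (Q = 3 + 1 = 4)
X(m) = 16/m² (X(m) = 4*(3 - 1*(-1))/(m²) = 4*(3 + 1)/m² = 4*4/m² = 16/m²)
k = -220 (k = (16/4²)*(-220) = (16*(1/16))*(-220) = 1*(-220) = -220)
k² = (-220)² = 48400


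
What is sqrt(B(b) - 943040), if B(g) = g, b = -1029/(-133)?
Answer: I*sqrt(340434647)/19 ≈ 971.1*I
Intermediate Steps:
b = 147/19 (b = -1029*(-1/133) = 147/19 ≈ 7.7368)
sqrt(B(b) - 943040) = sqrt(147/19 - 943040) = sqrt(-17917613/19) = I*sqrt(340434647)/19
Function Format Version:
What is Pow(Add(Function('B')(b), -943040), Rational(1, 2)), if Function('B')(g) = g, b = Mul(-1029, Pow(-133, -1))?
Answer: Mul(Rational(1, 19), I, Pow(340434647, Rational(1, 2))) ≈ Mul(971.10, I)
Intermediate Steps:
b = Rational(147, 19) (b = Mul(-1029, Rational(-1, 133)) = Rational(147, 19) ≈ 7.7368)
Pow(Add(Function('B')(b), -943040), Rational(1, 2)) = Pow(Add(Rational(147, 19), -943040), Rational(1, 2)) = Pow(Rational(-17917613, 19), Rational(1, 2)) = Mul(Rational(1, 19), I, Pow(340434647, Rational(1, 2)))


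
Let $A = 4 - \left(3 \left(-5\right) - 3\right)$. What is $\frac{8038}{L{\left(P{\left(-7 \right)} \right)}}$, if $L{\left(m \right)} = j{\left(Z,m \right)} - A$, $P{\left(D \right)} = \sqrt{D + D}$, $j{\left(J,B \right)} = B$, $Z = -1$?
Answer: $- \frac{88418}{249} - \frac{4019 i \sqrt{14}}{249} \approx -355.09 - 60.392 i$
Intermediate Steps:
$A = 22$ ($A = 4 - \left(-15 - 3\right) = 4 - -18 = 4 + 18 = 22$)
$P{\left(D \right)} = \sqrt{2} \sqrt{D}$ ($P{\left(D \right)} = \sqrt{2 D} = \sqrt{2} \sqrt{D}$)
$L{\left(m \right)} = -22 + m$ ($L{\left(m \right)} = m - 22 = -22 + m$)
$\frac{8038}{L{\left(P{\left(-7 \right)} \right)}} = \frac{8038}{-22 + \sqrt{2} \sqrt{-7}} = \frac{8038}{-22 + \sqrt{2} i \sqrt{7}} = \frac{8038}{-22 + i \sqrt{14}}$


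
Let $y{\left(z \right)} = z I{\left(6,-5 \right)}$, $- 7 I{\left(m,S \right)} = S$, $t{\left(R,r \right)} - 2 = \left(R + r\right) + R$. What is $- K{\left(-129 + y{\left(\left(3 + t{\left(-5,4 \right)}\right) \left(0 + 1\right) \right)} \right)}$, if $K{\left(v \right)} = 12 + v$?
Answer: $\frac{824}{7} \approx 117.71$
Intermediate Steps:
$t{\left(R,r \right)} = 2 + r + 2 R$ ($t{\left(R,r \right)} = 2 + \left(\left(R + r\right) + R\right) = 2 + \left(r + 2 R\right) = 2 + r + 2 R$)
$I{\left(m,S \right)} = - \frac{S}{7}$
$y{\left(z \right)} = \frac{5 z}{7}$ ($y{\left(z \right)} = z \left(\left(- \frac{1}{7}\right) \left(-5\right)\right) = z \frac{5}{7} = \frac{5 z}{7}$)
$- K{\left(-129 + y{\left(\left(3 + t{\left(-5,4 \right)}\right) \left(0 + 1\right) \right)} \right)} = - (12 - \left(129 - \frac{5 \left(3 + \left(2 + 4 + 2 \left(-5\right)\right)\right) \left(0 + 1\right)}{7}\right)) = - (12 - \left(129 - \frac{5 \left(3 + \left(2 + 4 - 10\right)\right) 1}{7}\right)) = - (12 - \left(129 - \frac{5 \left(3 - 4\right) 1}{7}\right)) = - (12 - \left(129 - \frac{5 \left(\left(-1\right) 1\right)}{7}\right)) = - (12 + \left(-129 + \frac{5}{7} \left(-1\right)\right)) = - (12 - \frac{908}{7}) = \left(-1\right) \left(- \frac{824}{7}\right) = \frac{824}{7}$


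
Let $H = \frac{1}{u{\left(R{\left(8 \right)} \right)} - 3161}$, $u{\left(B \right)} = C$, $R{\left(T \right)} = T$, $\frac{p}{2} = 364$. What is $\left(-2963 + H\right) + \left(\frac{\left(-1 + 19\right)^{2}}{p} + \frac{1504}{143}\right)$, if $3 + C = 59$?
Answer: $- \frac{18350486797}{6216210} \approx -2952.0$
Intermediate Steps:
$p = 728$ ($p = 2 \cdot 364 = 728$)
$C = 56$ ($C = -3 + 59 = 56$)
$u{\left(B \right)} = 56$
$H = - \frac{1}{3105}$ ($H = \frac{1}{56 - 3161} = \frac{1}{-3105} = - \frac{1}{3105} \approx -0.00032206$)
$\left(-2963 + H\right) + \left(\frac{\left(-1 + 19\right)^{2}}{p} + \frac{1504}{143}\right) = \left(-2963 - \frac{1}{3105}\right) + \left(\frac{\left(-1 + 19\right)^{2}}{728} + \frac{1504}{143}\right) = - \frac{9200116}{3105} + \left(18^{2} \cdot \frac{1}{728} + 1504 \cdot \frac{1}{143}\right) = - \frac{9200116}{3105} + \left(324 \cdot \frac{1}{728} + \frac{1504}{143}\right) = - \frac{9200116}{3105} + \left(\frac{81}{182} + \frac{1504}{143}\right) = - \frac{9200116}{3105} + \frac{21947}{2002} = - \frac{18350486797}{6216210}$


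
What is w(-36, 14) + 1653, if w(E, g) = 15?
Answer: 1668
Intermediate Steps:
w(-36, 14) + 1653 = 15 + 1653 = 1668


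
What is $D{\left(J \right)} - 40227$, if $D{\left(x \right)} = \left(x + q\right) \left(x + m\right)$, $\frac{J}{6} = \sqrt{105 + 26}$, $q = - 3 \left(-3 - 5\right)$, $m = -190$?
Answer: $-40071 - 996 \sqrt{131} \approx -51471.0$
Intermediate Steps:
$q = 24$ ($q = \left(-3\right) \left(-8\right) = 24$)
$J = 6 \sqrt{131}$ ($J = 6 \sqrt{105 + 26} = 6 \sqrt{131} \approx 68.673$)
$D{\left(x \right)} = \left(-190 + x\right) \left(24 + x\right)$ ($D{\left(x \right)} = \left(x + 24\right) \left(x - 190\right) = \left(24 + x\right) \left(-190 + x\right) = \left(-190 + x\right) \left(24 + x\right)$)
$D{\left(J \right)} - 40227 = \left(-4560 + \left(6 \sqrt{131}\right)^{2} - 166 \cdot 6 \sqrt{131}\right) - 40227 = \left(-4560 + 4716 - 996 \sqrt{131}\right) - 40227 = \left(156 - 996 \sqrt{131}\right) - 40227 = -40071 - 996 \sqrt{131}$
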